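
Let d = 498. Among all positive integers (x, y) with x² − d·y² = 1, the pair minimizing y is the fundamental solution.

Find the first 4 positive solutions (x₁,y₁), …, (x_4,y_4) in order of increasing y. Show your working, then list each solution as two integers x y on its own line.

179777 8056
64639539457 2896567024
23241404969742401 1041472259739240
8356540122426119709697 374465516875386131936

√498 → a₀=22, period (3,6,22,6,3,44); ℓ=6 even so k=5
k=0  a_k=22  p_k/q_k = 22/1
…
k=2  a_k=6  p_k/q_k = 424/19
k=3  a_k=22  p_k/q_k = 9395/421
k=4  a_k=6  p_k/q_k = 56794/2545
k=5  a_k=3  p_k/q_k = 179777/8056
fundamental: x₁=179777, y₁=8056  (since 32319769729 − 498·64899136 = 1)
(x_2, y_2) = (179777·179777 + 498·8056·8056, 179777·8056 + 8056·179777) = (64639539457, 2896567024)
(x_3, y_3) = (179777·64639539457 + 498·8056·2896567024, 179777·2896567024 + 8056·64639539457) = (23241404969742401, 1041472259739240)
(x_4, y_4) = (179777·23241404969742401 + 498·8056·1041472259739240, 179777·1041472259739240 + 8056·23241404969742401) = (8356540122426119709697, 374465516875386131936)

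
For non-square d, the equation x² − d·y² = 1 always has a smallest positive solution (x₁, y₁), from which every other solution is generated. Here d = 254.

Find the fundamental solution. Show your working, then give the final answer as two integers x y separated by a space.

255 16

[15; 1,14,1,30] for √254; ℓ=4 ⇒ convergent index 3
a_0=15:  p_0=15·1+0=15,  q_0=15·0+1=1
a_1=1:  p_1=1·15+1=16,  q_1=1·1+0=1
a_2=14:  p_2=14·16+15=239,  q_2=14·1+1=15
a_3=1:  p_3=1·239+16=255,  q_3=1·15+1=16
fundamental: x₁=255, y₁=16  (since 65025 − 254·256 = 1)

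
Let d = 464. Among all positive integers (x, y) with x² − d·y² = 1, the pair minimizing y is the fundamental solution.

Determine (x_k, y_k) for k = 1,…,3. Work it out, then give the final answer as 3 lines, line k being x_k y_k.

9801 455
192119201 8918910
3765920568201 174828473365

√464 → a₀=21, period (1,1,5,1,1,1,5,1,1,42); ℓ=10 even so k=9
k=0  a_k=21  p_k/q_k = 21/1
k=1  a_k=1  p_k/q_k = 22/1
k=2  a_k=1  p_k/q_k = 43/2
…
k=7  a_k=5  p_k/q_k = 4502/209
k=8  a_k=1  p_k/q_k = 5299/246
k=9  a_k=1  p_k/q_k = 9801/455
→ (9801, 455).  Check: 9801²=96059601, 464·455²=96059600, difference 1.
k=2:  x_2 = 9801·9801+464·455·455 = 192119201,  y_2 = 9801·455+455·9801 = 8918910
k=3:  x_3 = 9801·192119201+464·455·8918910 = 3765920568201,  y_3 = 9801·8918910+455·192119201 = 174828473365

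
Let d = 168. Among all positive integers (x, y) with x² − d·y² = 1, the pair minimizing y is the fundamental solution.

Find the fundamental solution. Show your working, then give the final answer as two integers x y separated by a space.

13 1

[12; 1,24] for √168; ℓ=2 ⇒ convergent index 1
a_0=12:  p_0=12·1+0=12,  q_0=12·0+1=1
a_1=1:  p_1=1·12+1=13,  q_1=1·1+0=1
→ (13, 1).  Check: 13²=169, 168·1²=168, difference 1.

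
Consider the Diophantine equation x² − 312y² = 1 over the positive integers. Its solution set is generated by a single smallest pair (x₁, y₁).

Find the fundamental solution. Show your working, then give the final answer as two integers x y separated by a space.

53 3

d=312: √d = [17; 1,1,1,34] (ℓ=4, even), read p_3/q_3
a_0=17:  p_0=17·1+0=17,  q_0=17·0+1=1
a_1=1:  p_1=1·17+1=18,  q_1=1·1+0=1
a_2=1:  p_2=1·18+17=35,  q_2=1·1+1=2
a_3=1:  p_3=1·35+18=53,  q_3=1·2+1=3
→ (53, 3).  Check: 53²=2809, 312·3²=2808, difference 1.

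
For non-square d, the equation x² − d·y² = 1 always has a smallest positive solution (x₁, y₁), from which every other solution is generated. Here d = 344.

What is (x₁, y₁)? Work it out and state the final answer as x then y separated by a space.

10405 561

d=344: √d = [18; 1,1,4,1,3,1,4,1,1,36] (ℓ=10, even), read p_9/q_9
step 0: (18, 1)  from 18·(1,0) + (0,1)
…
step 2: (37, 2)  from 1·(19,1) + (18,1)
…
step 6: (983, 53)  from 1·(779,42) + (204,11)
step 7: (4711, 254)  from 4·(983,53) + (779,42)
step 8: (5694, 307)  from 1·(4711,254) + (983,53)
step 9: (10405, 561)  from 1·(5694,307) + (4711,254)
(x₁, y₁) = (10405, 561);  10405² − 344·561² = 1 ✓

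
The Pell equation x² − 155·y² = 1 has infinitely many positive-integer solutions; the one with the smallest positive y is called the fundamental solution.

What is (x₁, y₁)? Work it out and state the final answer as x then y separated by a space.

√155 → a₀=12, period (2,4,2,24); ℓ=4 even so k=3
a_0=12:  p_0=12·1+0=12,  q_0=12·0+1=1
a_1=2:  p_1=2·12+1=25,  q_1=2·1+0=2
a_2=4:  p_2=4·25+12=112,  q_2=4·2+1=9
a_3=2:  p_3=2·112+25=249,  q_3=2·9+2=20
→ (249, 20).  Check: 249²=62001, 155·20²=62000, difference 1.

249 20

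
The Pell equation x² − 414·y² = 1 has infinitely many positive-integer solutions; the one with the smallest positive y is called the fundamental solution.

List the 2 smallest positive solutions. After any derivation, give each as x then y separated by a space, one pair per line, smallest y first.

[20; 2,1,7,2,7,1,2,40] for √414; ℓ=8 ⇒ convergent index 7
step 0: (20, 1)  from 20·(1,0) + (0,1)
step 1: (41, 2)  from 2·(20,1) + (1,0)
step 2: (61, 3)  from 1·(41,2) + (20,1)
step 3: (468, 23)  from 7·(61,3) + (41,2)
step 4: (997, 49)  from 2·(468,23) + (61,3)
step 5: (7447, 366)  from 7·(997,49) + (468,23)
step 6: (8444, 415)  from 1·(7447,366) + (997,49)
step 7: (24335, 1196)  from 2·(8444,415) + (7447,366)
fundamental: x₁=24335, y₁=1196  (since 592192225 − 414·1430416 = 1)
n=2: (24335,1196)∘(24335,1196) = (24335·24335+414·1196·1196, 24335·1196+1196·24335) = (1184384449,58209320)

24335 1196
1184384449 58209320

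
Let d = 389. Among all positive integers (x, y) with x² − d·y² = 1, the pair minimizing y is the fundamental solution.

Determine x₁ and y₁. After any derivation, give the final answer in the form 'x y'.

d=389: √d = [19; 1,2,1,1,1,1,2,1,38] (ℓ=9, odd), read p_17/q_17
i=0: a=19 ⇒ p=19, q=1
i=1: a=1 ⇒ p=20, q=1
…
i=3: a=1 ⇒ p=79, q=4
…
i=6: a=1 ⇒ p=355, q=18
i=7: a=2 ⇒ p=927, q=47
i=8: a=1 ⇒ p=1282, q=65
…
i=12: a=1 ⇒ p=202418, q=10263
i=13: a=1 ⇒ p=353911, q=17944
…
i=16: a=2 ⇒ p=2376809, q=120509
i=17: a=1 ⇒ p=3287049, q=166660
fundamental: x₁=3287049, y₁=166660  (since 10804691128401 − 389·27775555600 = 1)

3287049 166660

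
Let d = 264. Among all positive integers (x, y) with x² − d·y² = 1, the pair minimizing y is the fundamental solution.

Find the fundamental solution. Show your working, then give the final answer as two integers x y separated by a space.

√264 = [16; 4,32, …], period ℓ=2 (even) → k=1
k=0  a_k=16  p_k/q_k = 16/1
k=1  a_k=4  p_k/q_k = 65/4
→ (65, 4).  Check: 65²=4225, 264·4²=4224, difference 1.

65 4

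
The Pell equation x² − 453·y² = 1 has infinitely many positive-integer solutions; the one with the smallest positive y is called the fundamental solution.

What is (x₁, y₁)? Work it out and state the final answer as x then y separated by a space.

1653751 77700

[21; 3,1,1,10,14,10,1,1,3,42] for √453; ℓ=10 ⇒ convergent index 9
step 0: (21, 1)  from 21·(1,0) + (0,1)
step 1: (64, 3)  from 3·(21,1) + (1,0)
step 2: (85, 4)  from 1·(64,3) + (21,1)
…
step 6: (223565, 10504)  from 10·(22199,1043) + (1575,74)
…
step 8: (469329, 22051)  from 1·(245764,11547) + (223565,10504)
step 9: (1653751, 77700)  from 3·(469329,22051) + (245764,11547)
→ (1653751, 77700).  Check: 1653751²=2734892370001, 453·77700²=2734892370000, difference 1.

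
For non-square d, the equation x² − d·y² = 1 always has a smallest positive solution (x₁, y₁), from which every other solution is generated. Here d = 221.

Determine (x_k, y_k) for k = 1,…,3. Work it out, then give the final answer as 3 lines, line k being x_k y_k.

1665 112
5544449 372960
18463013505 1241956688

d=221: √d = [14; 1,6,2,6,1,28] (ℓ=6, even), read p_5/q_5
k=0  a_k=14  p_k/q_k = 14/1
k=1  a_k=1  p_k/q_k = 15/1
…
k=4  a_k=6  p_k/q_k = 1442/97
k=5  a_k=1  p_k/q_k = 1665/112
→ (1665, 112).  Check: 1665²=2772225, 221·112²=2772224, difference 1.
k=2:  x_2 = 1665·1665+221·112·112 = 5544449,  y_2 = 1665·112+112·1665 = 372960
k=3:  x_3 = 1665·5544449+221·112·372960 = 18463013505,  y_3 = 1665·372960+112·5544449 = 1241956688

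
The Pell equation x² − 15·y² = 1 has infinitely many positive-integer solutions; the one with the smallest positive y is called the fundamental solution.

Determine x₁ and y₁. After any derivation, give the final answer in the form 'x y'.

[3; 1,6] for √15; ℓ=2 ⇒ convergent index 1
i=0: a=3 ⇒ p=3, q=1
i=1: a=1 ⇒ p=4, q=1
(x₁, y₁) = (4, 1);  4² − 15·1² = 1 ✓

4 1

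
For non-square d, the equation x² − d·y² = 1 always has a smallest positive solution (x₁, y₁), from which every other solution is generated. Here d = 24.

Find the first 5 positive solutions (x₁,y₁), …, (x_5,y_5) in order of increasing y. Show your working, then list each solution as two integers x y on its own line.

[4; 1,8] for √24; ℓ=2 ⇒ convergent index 1
step 0: (4, 1)  from 4·(1,0) + (0,1)
step 1: (5, 1)  from 1·(4,1) + (1,0)
(x₁, y₁) = (5, 1);  5² − 24·1² = 1 ✓
(x_2, y_2) = (5·5 + 24·1·1, 5·1 + 1·5) = (49, 10)
(x_3, y_3) = (5·49 + 24·1·10, 5·10 + 1·49) = (485, 99)
(x_4, y_4) = (5·485 + 24·1·99, 5·99 + 1·485) = (4801, 980)
(x_5, y_5) = (5·4801 + 24·1·980, 5·980 + 1·4801) = (47525, 9701)

5 1
49 10
485 99
4801 980
47525 9701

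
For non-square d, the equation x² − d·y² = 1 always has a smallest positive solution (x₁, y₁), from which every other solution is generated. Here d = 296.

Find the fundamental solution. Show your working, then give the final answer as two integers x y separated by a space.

[17; 4,1,7,1,4,34] for √296; ℓ=6 ⇒ convergent index 5
a_0=17:  p_0=17·1+0=17,  q_0=17·0+1=1
a_1=4:  p_1=4·17+1=69,  q_1=4·1+0=4
a_2=1:  p_2=1·69+17=86,  q_2=1·4+1=5
a_3=7:  p_3=7·86+69=671,  q_3=7·5+4=39
a_4=1:  p_4=1·671+86=757,  q_4=1·39+5=44
a_5=4:  p_5=4·757+671=3699,  q_5=4·44+39=215
fundamental: x₁=3699, y₁=215  (since 13682601 − 296·46225 = 1)

3699 215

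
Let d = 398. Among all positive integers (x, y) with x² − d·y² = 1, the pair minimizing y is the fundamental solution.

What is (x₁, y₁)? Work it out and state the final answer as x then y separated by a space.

√398 = [19; 1,18,1,38, …], period ℓ=4 (even) → k=3
a_0=19:  p_0=19·1+0=19,  q_0=19·0+1=1
…
a_2=18:  p_2=18·20+19=379,  q_2=18·1+1=19
a_3=1:  p_3=1·379+20=399,  q_3=1·19+1=20
fundamental: x₁=399, y₁=20  (since 159201 − 398·400 = 1)

399 20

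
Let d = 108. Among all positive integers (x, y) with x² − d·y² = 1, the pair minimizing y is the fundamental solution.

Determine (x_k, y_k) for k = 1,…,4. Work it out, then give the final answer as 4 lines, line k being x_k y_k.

1351 130
3650401 351260
9863382151 949104390
26650854921601 2564479710520

√108 = [10; 2,1,1,4,1,1,2,20, …], period ℓ=8 (even) → k=7
step 0: (10, 1)  from 10·(1,0) + (0,1)
…
step 2: (31, 3)  from 1·(21,2) + (10,1)
step 3: (52, 5)  from 1·(31,3) + (21,2)
…
step 6: (530, 51)  from 1·(291,28) + (239,23)
step 7: (1351, 130)  from 2·(530,51) + (291,28)
fundamental: x₁=1351, y₁=130  (since 1825201 − 108·16900 = 1)
k=2:  x_2 = 1351·1351+108·130·130 = 3650401,  y_2 = 1351·130+130·1351 = 351260
k=3:  x_3 = 1351·3650401+108·130·351260 = 9863382151,  y_3 = 1351·351260+130·3650401 = 949104390
k=4:  x_4 = 1351·9863382151+108·130·949104390 = 26650854921601,  y_4 = 1351·949104390+130·9863382151 = 2564479710520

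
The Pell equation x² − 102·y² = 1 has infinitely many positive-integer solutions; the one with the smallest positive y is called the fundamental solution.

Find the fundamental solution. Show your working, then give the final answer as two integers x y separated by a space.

√102 = [10; 10,20, …], period ℓ=2 (even) → k=1
step 0: (10, 1)  from 10·(1,0) + (0,1)
step 1: (101, 10)  from 10·(10,1) + (1,0)
(x₁, y₁) = (101, 10);  101² − 102·10² = 1 ✓

101 10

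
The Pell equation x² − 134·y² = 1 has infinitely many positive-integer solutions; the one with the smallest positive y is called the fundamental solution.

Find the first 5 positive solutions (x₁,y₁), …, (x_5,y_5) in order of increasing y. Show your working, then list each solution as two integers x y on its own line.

145925 12606
42588211249 3679061100
12429369452874725 1073733982022394
3627511474778900280001 313369262649556627800
1058689223901792677265417125 91456819303199367841407606

d=134: √d = [11; 1,1,2,1,3,…,1,1,22] (ℓ=14, even), read p_13/q_13
a_0=11:  p_0=11·1+0=11,  q_0=11·0+1=1
a_1=1:  p_1=1·11+1=12,  q_1=1·1+0=1
a_2=1:  p_2=1·12+11=23,  q_2=1·1+1=2
a_3=2:  p_3=2·23+12=58,  q_3=2·2+1=5
a_4=1:  p_4=1·58+23=81,  q_4=1·5+2=7
a_5=3:  p_5=3·81+58=301,  q_5=3·7+5=26
…
a_7=10:  p_7=10·382+301=4121,  q_7=10·33+26=356
a_8=1:  p_8=1·4121+382=4503,  q_8=1·356+33=389
a_9=3:  p_9=3·4503+4121=17630,  q_9=3·389+356=1523
a_10=1:  p_10=1·17630+4503=22133,  q_10=1·1523+389=1912
a_11=2:  p_11=2·22133+17630=61896,  q_11=2·1912+1523=5347
a_12=1:  p_12=1·61896+22133=84029,  q_12=1·5347+1912=7259
a_13=1:  p_13=1·84029+61896=145925,  q_13=1·7259+5347=12606
→ (145925, 12606).  Check: 145925²=21294105625, 134·12606²=21294105624, difference 1.
k=2:  x_2 = 145925·145925+134·12606·12606 = 42588211249,  y_2 = 145925·12606+12606·145925 = 3679061100
k=3:  x_3 = 145925·42588211249+134·12606·3679061100 = 12429369452874725,  y_3 = 145925·3679061100+12606·42588211249 = 1073733982022394
k=4:  x_4 = 145925·12429369452874725+134·12606·1073733982022394 = 3627511474778900280001,  y_4 = 145925·1073733982022394+12606·12429369452874725 = 313369262649556627800
k=5:  x_5 = 145925·3627511474778900280001+134·12606·313369262649556627800 = 1058689223901792677265417125,  y_5 = 145925·313369262649556627800+12606·3627511474778900280001 = 91456819303199367841407606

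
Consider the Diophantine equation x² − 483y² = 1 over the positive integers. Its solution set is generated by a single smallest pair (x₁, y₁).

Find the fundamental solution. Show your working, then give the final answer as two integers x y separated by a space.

[21; 1,42] for √483; ℓ=2 ⇒ convergent index 1
a_0=21:  p_0=21·1+0=21,  q_0=21·0+1=1
a_1=1:  p_1=1·21+1=22,  q_1=1·1+0=1
(x₁, y₁) = (22, 1);  22² − 483·1² = 1 ✓

22 1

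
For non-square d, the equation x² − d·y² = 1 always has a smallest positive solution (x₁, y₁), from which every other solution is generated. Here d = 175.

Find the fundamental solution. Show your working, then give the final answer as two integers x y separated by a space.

√175 = [13; 4,2,1,2,4,26, …], period ℓ=6 (even) → k=5
i=0: a=13 ⇒ p=13, q=1
i=1: a=4 ⇒ p=53, q=4
i=2: a=2 ⇒ p=119, q=9
…
i=4: a=2 ⇒ p=463, q=35
i=5: a=4 ⇒ p=2024, q=153
fundamental: x₁=2024, y₁=153  (since 4096576 − 175·23409 = 1)

2024 153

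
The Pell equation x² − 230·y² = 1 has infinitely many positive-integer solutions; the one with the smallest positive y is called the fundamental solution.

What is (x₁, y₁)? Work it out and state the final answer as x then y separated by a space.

√230 = [15; 6,30, …], period ℓ=2 (even) → k=1
k=0  a_k=15  p_k/q_k = 15/1
k=1  a_k=6  p_k/q_k = 91/6
→ (91, 6).  Check: 91²=8281, 230·6²=8280, difference 1.

91 6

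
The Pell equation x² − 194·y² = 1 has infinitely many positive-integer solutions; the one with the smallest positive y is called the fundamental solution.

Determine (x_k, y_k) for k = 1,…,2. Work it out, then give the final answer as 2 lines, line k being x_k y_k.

195 14
76049 5460

√194 = [13; 1,12,1,26, …], period ℓ=4 (even) → k=3
i=0: a=13 ⇒ p=13, q=1
i=1: a=1 ⇒ p=14, q=1
i=2: a=12 ⇒ p=181, q=13
i=3: a=1 ⇒ p=195, q=14
→ (195, 14).  Check: 195²=38025, 194·14²=38024, difference 1.
(x_2, y_2) = (195·195 + 194·14·14, 195·14 + 14·195) = (76049, 5460)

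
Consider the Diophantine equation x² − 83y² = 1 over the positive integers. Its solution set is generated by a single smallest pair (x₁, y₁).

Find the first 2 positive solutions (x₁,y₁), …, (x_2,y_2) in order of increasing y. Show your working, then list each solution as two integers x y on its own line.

82 9
13447 1476

√83 → a₀=9, period (9,18); ℓ=2 even so k=1
a_0=9:  p_0=9·1+0=9,  q_0=9·0+1=1
a_1=9:  p_1=9·9+1=82,  q_1=9·1+0=9
fundamental: x₁=82, y₁=9  (since 6724 − 83·81 = 1)
k=2:  x_2 = 82·82+83·9·9 = 13447,  y_2 = 82·9+9·82 = 1476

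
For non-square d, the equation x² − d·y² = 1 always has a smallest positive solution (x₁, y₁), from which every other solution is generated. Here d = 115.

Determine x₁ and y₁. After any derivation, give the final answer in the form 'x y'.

√115 = [10; 1,2,1,1,1,1,1,2,1,20, …], period ℓ=10 (even) → k=9
i=0: a=10 ⇒ p=10, q=1
…
i=4: a=1 ⇒ p=75, q=7
…
i=6: a=1 ⇒ p=193, q=18
…
i=8: a=2 ⇒ p=815, q=76
i=9: a=1 ⇒ p=1126, q=105
→ (1126, 105).  Check: 1126²=1267876, 115·105²=1267875, difference 1.

1126 105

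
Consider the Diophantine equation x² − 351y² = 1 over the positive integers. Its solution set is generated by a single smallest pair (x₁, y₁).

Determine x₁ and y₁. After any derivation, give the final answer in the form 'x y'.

62425 3332

d=351: √d = [18; 1,2,1,3,2,2,2,3,1,2,1,36] (ℓ=12, even), read p_11/q_11
i=0: a=18 ⇒ p=18, q=1
i=1: a=1 ⇒ p=19, q=1
i=2: a=2 ⇒ p=56, q=3
i=3: a=1 ⇒ p=75, q=4
i=4: a=3 ⇒ p=281, q=15
…
i=6: a=2 ⇒ p=1555, q=83
i=7: a=2 ⇒ p=3747, q=200
i=8: a=3 ⇒ p=12796, q=683
i=9: a=1 ⇒ p=16543, q=883
i=10: a=2 ⇒ p=45882, q=2449
i=11: a=1 ⇒ p=62425, q=3332
fundamental: x₁=62425, y₁=3332  (since 3896880625 − 351·11102224 = 1)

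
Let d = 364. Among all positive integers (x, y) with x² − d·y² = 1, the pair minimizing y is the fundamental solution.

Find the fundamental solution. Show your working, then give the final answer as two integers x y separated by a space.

√364 = [19; 12,1,2,3,1,8,1,3,2,1,12,38, …], period ℓ=12 (even) → k=11
k=0  a_k=19  p_k/q_k = 19/1
k=1  a_k=12  p_k/q_k = 229/12
k=2  a_k=1  p_k/q_k = 248/13
k=3  a_k=2  p_k/q_k = 725/38
k=4  a_k=3  p_k/q_k = 2423/127
k=5  a_k=1  p_k/q_k = 3148/165
k=6  a_k=8  p_k/q_k = 27607/1447
…
k=9  a_k=2  p_k/q_k = 270499/14178
k=10  a_k=1  p_k/q_k = 390371/20461
k=11  a_k=12  p_k/q_k = 4954951/259710
(x₁, y₁) = (4954951, 259710);  4954951² − 364·259710² = 1 ✓

4954951 259710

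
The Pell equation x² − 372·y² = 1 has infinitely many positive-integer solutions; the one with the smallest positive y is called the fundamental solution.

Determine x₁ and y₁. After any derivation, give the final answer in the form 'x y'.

√372 → a₀=19, period (3,2,12,2,3,38); ℓ=6 even so k=5
step 0: (19, 1)  from 19·(1,0) + (0,1)
step 1: (58, 3)  from 3·(19,1) + (1,0)
step 2: (135, 7)  from 2·(58,3) + (19,1)
…
step 4: (3491, 181)  from 2·(1678,87) + (135,7)
step 5: (12151, 630)  from 3·(3491,181) + (1678,87)
→ (12151, 630).  Check: 12151²=147646801, 372·630²=147646800, difference 1.

12151 630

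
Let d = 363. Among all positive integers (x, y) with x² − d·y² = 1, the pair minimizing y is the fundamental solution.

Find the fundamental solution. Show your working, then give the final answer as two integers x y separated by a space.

√363 = [19; 19,38, …], period ℓ=2 (even) → k=1
k=0  a_k=19  p_k/q_k = 19/1
k=1  a_k=19  p_k/q_k = 362/19
(x₁, y₁) = (362, 19);  362² − 363·19² = 1 ✓

362 19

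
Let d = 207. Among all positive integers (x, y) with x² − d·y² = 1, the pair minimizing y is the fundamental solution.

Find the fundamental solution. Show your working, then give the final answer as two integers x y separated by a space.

√207 = [14; 2,1,1,2,1,1,2,28, …], period ℓ=8 (even) → k=7
i=0: a=14 ⇒ p=14, q=1
i=1: a=2 ⇒ p=29, q=2
…
i=3: a=1 ⇒ p=72, q=5
i=4: a=2 ⇒ p=187, q=13
i=5: a=1 ⇒ p=259, q=18
i=6: a=1 ⇒ p=446, q=31
i=7: a=2 ⇒ p=1151, q=80
fundamental: x₁=1151, y₁=80  (since 1324801 − 207·6400 = 1)

1151 80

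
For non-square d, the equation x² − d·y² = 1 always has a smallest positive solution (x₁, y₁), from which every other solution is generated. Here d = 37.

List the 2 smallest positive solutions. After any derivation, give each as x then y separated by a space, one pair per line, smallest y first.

[6; 12] for √37; ℓ=1 ⇒ convergent index 1
k=0  a_k=6  p_k/q_k = 6/1
k=1  a_k=12  p_k/q_k = 73/12
fundamental: x₁=73, y₁=12  (since 5329 − 37·144 = 1)
(x_2, y_2) = (73·73 + 37·12·12, 73·12 + 12·73) = (10657, 1752)

73 12
10657 1752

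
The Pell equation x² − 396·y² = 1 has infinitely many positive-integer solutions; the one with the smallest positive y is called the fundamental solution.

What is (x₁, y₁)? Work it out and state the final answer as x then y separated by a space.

[19; 1,8,1,38] for √396; ℓ=4 ⇒ convergent index 3
a_0=19:  p_0=19·1+0=19,  q_0=19·0+1=1
…
a_2=8:  p_2=8·20+19=179,  q_2=8·1+1=9
a_3=1:  p_3=1·179+20=199,  q_3=1·9+1=10
(x₁, y₁) = (199, 10);  199² − 396·10² = 1 ✓

199 10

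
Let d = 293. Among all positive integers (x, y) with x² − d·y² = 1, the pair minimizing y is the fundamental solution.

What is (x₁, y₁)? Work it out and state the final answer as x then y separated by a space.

12320649 719780

[17; 8,1,1,8,34] for √293; ℓ=5 ⇒ convergent index 9
a_0=17:  p_0=17·1+0=17,  q_0=17·0+1=1
a_1=8:  p_1=8·17+1=137,  q_1=8·1+0=8
a_2=1:  p_2=1·137+17=154,  q_2=1·8+1=9
a_3=1:  p_3=1·154+137=291,  q_3=1·9+8=17
a_4=8:  p_4=8·291+154=2482,  q_4=8·17+9=145
…
a_6=8:  p_6=8·84679+2482=679914,  q_6=8·4947+145=39721
a_7=1:  p_7=1·679914+84679=764593,  q_7=1·39721+4947=44668
a_8=1:  p_8=1·764593+679914=1444507,  q_8=1·44668+39721=84389
a_9=8:  p_9=8·1444507+764593=12320649,  q_9=8·84389+44668=719780
fundamental: x₁=12320649, y₁=719780  (since 151798391781201 − 293·518083248400 = 1)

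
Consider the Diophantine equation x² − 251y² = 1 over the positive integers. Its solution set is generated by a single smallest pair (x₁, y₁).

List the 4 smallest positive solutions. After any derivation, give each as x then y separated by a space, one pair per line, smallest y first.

d=251: √d = [15; 1,5,2,1,2,…,5,1,30] (ℓ=14, even), read p_13/q_13
step 0: (15, 1)  from 15·(1,0) + (0,1)
…
step 3: (206, 13)  from 2·(95,6) + (16,1)
…
step 5: (808, 51)  from 2·(301,19) + (206,13)
step 6: (1917, 121)  from 2·(808,51) + (301,19)
…
step 10: (212692, 13425)  from 1·(151649,9572) + (61043,3853)
…
step 12: (3097857, 195535)  from 5·(577033,36422) + (212692,13425)
step 13: (3674890, 231957)  from 1·(3097857,195535) + (577033,36422)
→ (3674890, 231957).  Check: 3674890²=13504816512100, 251·231957²=13504816512099, difference 1.
k=2:  x_2 = 3674890·3674890+251·231957·231957 = 27009633024199,  y_2 = 3674890·231957+231957·3674890 = 1704832919460
k=3:  x_3 = 3674890·27009633024199+251·231957·1704832919460 = 198514860608593651330,  y_3 = 3674890·1704832919460+231957·27009633024199 = 12530146894788486843
k=4:  x_4 = 3674890·198514860608593651330+251·231957·12530146894788486843 = 1459040552203802437039183201,  y_4 = 3674890·12530146894788486843+231957·198514860608593651330 = 92093823044376819996025080

3674890 231957
27009633024199 1704832919460
198514860608593651330 12530146894788486843
1459040552203802437039183201 92093823044376819996025080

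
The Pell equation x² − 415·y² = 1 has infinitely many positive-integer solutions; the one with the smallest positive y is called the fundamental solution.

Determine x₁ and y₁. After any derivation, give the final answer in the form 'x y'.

[20; 2,1,2,4,6,…,1,2,40] for √415; ℓ=16 ⇒ convergent index 15
step 0: (20, 1)  from 20·(1,0) + (0,1)
…
step 2: (61, 3)  from 1·(41,2) + (20,1)
step 3: (163, 8)  from 2·(61,3) + (41,2)
…
step 6: (5154, 253)  from 1·(4441,218) + (713,35)
…
step 8: (33939, 1666)  from 3·(9595,471) + (5154,253)
…
step 10: (77473, 3803)  from 1·(43534,2137) + (33939,1666)
step 11: (508372, 24955)  from 6·(77473,3803) + (43534,2137)
step 12: (2110961, 103623)  from 4·(508372,24955) + (77473,3803)
step 13: (4730294, 232201)  from 2·(2110961,103623) + (508372,24955)
step 14: (6841255, 335824)  from 1·(4730294,232201) + (2110961,103623)
step 15: (18412804, 903849)  from 2·(6841255,335824) + (4730294,232201)
fundamental: x₁=18412804, y₁=903849  (since 339031351142416 − 415·816943014801 = 1)

18412804 903849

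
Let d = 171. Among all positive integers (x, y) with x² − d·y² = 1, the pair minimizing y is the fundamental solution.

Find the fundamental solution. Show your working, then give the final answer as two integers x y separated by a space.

170 13

[13; 13,26] for √171; ℓ=2 ⇒ convergent index 1
a_0=13:  p_0=13·1+0=13,  q_0=13·0+1=1
a_1=13:  p_1=13·13+1=170,  q_1=13·1+0=13
(x₁, y₁) = (170, 13);  170² − 171·13² = 1 ✓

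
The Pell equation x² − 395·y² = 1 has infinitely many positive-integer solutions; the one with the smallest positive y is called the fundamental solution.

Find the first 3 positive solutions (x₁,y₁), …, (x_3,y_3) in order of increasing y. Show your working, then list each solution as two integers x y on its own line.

159 8
50561 2544
16078239 808984

d=395: √d = [19; 1,6,1,38] (ℓ=4, even), read p_3/q_3
step 0: (19, 1)  from 19·(1,0) + (0,1)
step 1: (20, 1)  from 1·(19,1) + (1,0)
step 2: (139, 7)  from 6·(20,1) + (19,1)
step 3: (159, 8)  from 1·(139,7) + (20,1)
fundamental: x₁=159, y₁=8  (since 25281 − 395·64 = 1)
(159+8√395)^2 = 50561 + 2544√395
(159+8√395)^3 = 16078239 + 808984√395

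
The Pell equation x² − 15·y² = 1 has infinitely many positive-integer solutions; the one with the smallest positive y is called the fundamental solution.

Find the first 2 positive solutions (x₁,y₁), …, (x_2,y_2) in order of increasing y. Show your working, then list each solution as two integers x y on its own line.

[3; 1,6] for √15; ℓ=2 ⇒ convergent index 1
k=0  a_k=3  p_k/q_k = 3/1
k=1  a_k=1  p_k/q_k = 4/1
fundamental: x₁=4, y₁=1  (since 16 − 15·1 = 1)
(4+1√15)^2 = 31 + 8√15

4 1
31 8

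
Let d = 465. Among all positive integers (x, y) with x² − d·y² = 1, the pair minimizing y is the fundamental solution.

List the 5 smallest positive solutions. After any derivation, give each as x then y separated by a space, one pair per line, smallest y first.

d=465: √d = [21; 1,1,3,2,2,2,3,1,1,42] (ℓ=10, even), read p_9/q_9
k=0  a_k=21  p_k/q_k = 21/1
k=1  a_k=1  p_k/q_k = 22/1
…
k=3  a_k=3  p_k/q_k = 151/7
k=4  a_k=2  p_k/q_k = 345/16
k=5  a_k=2  p_k/q_k = 841/39
k=6  a_k=2  p_k/q_k = 2027/94
k=7  a_k=3  p_k/q_k = 6922/321
k=8  a_k=1  p_k/q_k = 8949/415
k=9  a_k=1  p_k/q_k = 15871/736
fundamental: x₁=15871, y₁=736  (since 251888641 − 465·541696 = 1)
k=2:  x_2 = 15871·15871+465·736·736 = 503777281,  y_2 = 15871·736+736·15871 = 23362112
k=3:  x_3 = 15871·503777281+465·736·23362112 = 15990898437631,  y_3 = 15871·23362112+736·503777281 = 741560158368
k=4:  x_4 = 15871·15990898437631+465·736·741560158368 = 507583097703505921,  y_4 = 15871·741560158368+736·15990898437631 = 23538602523554944
k=5:  x_5 = 15871·507583097703505921+465·736·23538602523554944 = 16111702671313786506751,  y_5 = 15871·23538602523554944+736·507583097703505921 = 747162320561120874080

15871 736
503777281 23362112
15990898437631 741560158368
507583097703505921 23538602523554944
16111702671313786506751 747162320561120874080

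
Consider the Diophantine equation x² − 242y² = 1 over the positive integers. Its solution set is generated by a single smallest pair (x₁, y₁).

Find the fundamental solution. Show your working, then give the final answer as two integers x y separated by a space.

d=242: √d = [15; 1,1,3,1,14,1,3,1,1,30] (ℓ=10, even), read p_9/q_9
i=0: a=15 ⇒ p=15, q=1
i=1: a=1 ⇒ p=16, q=1
i=2: a=1 ⇒ p=31, q=2
…
i=6: a=1 ⇒ p=2209, q=142
…
i=8: a=1 ⇒ p=10905, q=701
i=9: a=1 ⇒ p=19601, q=1260
→ (19601, 1260).  Check: 19601²=384199201, 242·1260²=384199200, difference 1.

19601 1260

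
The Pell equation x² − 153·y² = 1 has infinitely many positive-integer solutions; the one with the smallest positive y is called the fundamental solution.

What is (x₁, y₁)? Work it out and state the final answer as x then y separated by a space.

√153 → a₀=12, period (2,1,2,2,2,1,2,24); ℓ=8 even so k=7
a_0=12:  p_0=12·1+0=12,  q_0=12·0+1=1
…
a_3=2:  p_3=2·37+25=99,  q_3=2·3+2=8
…
a_5=2:  p_5=2·235+99=569,  q_5=2·19+8=46
a_6=1:  p_6=1·569+235=804,  q_6=1·46+19=65
a_7=2:  p_7=2·804+569=2177,  q_7=2·65+46=176
→ (2177, 176).  Check: 2177²=4739329, 153·176²=4739328, difference 1.

2177 176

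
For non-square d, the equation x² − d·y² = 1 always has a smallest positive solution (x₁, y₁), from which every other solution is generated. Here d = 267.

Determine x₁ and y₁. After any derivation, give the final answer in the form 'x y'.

2402 147

d=267: √d = [16; 2,1,15,1,2,32] (ℓ=6, even), read p_5/q_5
step 0: (16, 1)  from 16·(1,0) + (0,1)
step 1: (33, 2)  from 2·(16,1) + (1,0)
step 2: (49, 3)  from 1·(33,2) + (16,1)
step 3: (768, 47)  from 15·(49,3) + (33,2)
step 4: (817, 50)  from 1·(768,47) + (49,3)
step 5: (2402, 147)  from 2·(817,50) + (768,47)
fundamental: x₁=2402, y₁=147  (since 5769604 − 267·21609 = 1)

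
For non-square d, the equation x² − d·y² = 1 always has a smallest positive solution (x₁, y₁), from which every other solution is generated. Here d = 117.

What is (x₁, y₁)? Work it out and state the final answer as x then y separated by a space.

√117 → a₀=10, period (1,4,2,4,1,20); ℓ=6 even so k=5
k=0  a_k=10  p_k/q_k = 10/1
k=1  a_k=1  p_k/q_k = 11/1
k=2  a_k=4  p_k/q_k = 54/5
k=3  a_k=2  p_k/q_k = 119/11
k=4  a_k=4  p_k/q_k = 530/49
k=5  a_k=1  p_k/q_k = 649/60
fundamental: x₁=649, y₁=60  (since 421201 − 117·3600 = 1)

649 60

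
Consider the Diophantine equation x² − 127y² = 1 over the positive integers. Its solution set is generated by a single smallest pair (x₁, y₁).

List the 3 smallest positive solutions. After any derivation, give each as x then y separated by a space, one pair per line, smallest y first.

[11; 3,1,2,2,7,11,7,2,2,1,3,22] for √127; ℓ=12 ⇒ convergent index 11
step 0: (11, 1)  from 11·(1,0) + (0,1)
step 1: (34, 3)  from 3·(11,1) + (1,0)
step 2: (45, 4)  from 1·(34,3) + (11,1)
step 3: (124, 11)  from 2·(45,4) + (34,3)
step 4: (293, 26)  from 2·(124,11) + (45,4)
step 5: (2175, 193)  from 7·(293,26) + (124,11)
…
step 7: (171701, 15236)  from 7·(24218,2149) + (2175,193)
step 8: (367620, 32621)  from 2·(171701,15236) + (24218,2149)
step 9: (906941, 80478)  from 2·(367620,32621) + (171701,15236)
step 10: (1274561, 113099)  from 1·(906941,80478) + (367620,32621)
step 11: (4730624, 419775)  from 3·(1274561,113099) + (906941,80478)
fundamental: x₁=4730624, y₁=419775  (since 22378803429376 − 127·176211050625 = 1)
n=2: (4730624,419775)∘(4730624,419775) = (4730624·4730624+127·419775·419775, 4730624·419775+419775·4730624) = (44757606858751,3971595379200)
n=3: (44757606858751,3971595379200)∘(4730624,419775) = (4730624·44757606858751+127·419775·3971595379200, 4730624·3971595379200+419775·44757606858751) = (423462818377139450624,37576248838264821825)

4730624 419775
44757606858751 3971595379200
423462818377139450624 37576248838264821825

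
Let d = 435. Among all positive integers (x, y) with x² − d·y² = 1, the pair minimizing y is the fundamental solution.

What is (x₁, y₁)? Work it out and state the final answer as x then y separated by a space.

146 7

d=435: √d = [20; 1,5,1,40] (ℓ=4, even), read p_3/q_3
a_0=20:  p_0=20·1+0=20,  q_0=20·0+1=1
a_1=1:  p_1=1·20+1=21,  q_1=1·1+0=1
a_2=5:  p_2=5·21+20=125,  q_2=5·1+1=6
a_3=1:  p_3=1·125+21=146,  q_3=1·6+1=7
fundamental: x₁=146, y₁=7  (since 21316 − 435·49 = 1)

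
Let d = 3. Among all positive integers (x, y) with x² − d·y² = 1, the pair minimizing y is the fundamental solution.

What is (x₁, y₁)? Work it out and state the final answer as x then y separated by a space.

2 1

√3 = [1; 1,2, …], period ℓ=2 (even) → k=1
k=0  a_k=1  p_k/q_k = 1/1
k=1  a_k=1  p_k/q_k = 2/1
fundamental: x₁=2, y₁=1  (since 4 − 3·1 = 1)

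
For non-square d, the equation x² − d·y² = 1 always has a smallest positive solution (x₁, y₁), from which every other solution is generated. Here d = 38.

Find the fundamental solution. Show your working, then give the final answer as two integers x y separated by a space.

d=38: √d = [6; 6,12] (ℓ=2, even), read p_1/q_1
step 0: (6, 1)  from 6·(1,0) + (0,1)
step 1: (37, 6)  from 6·(6,1) + (1,0)
(x₁, y₁) = (37, 6);  37² − 38·6² = 1 ✓

37 6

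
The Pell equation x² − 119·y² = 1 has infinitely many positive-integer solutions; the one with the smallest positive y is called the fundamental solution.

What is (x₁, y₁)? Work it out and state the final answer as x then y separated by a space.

[10; 1,9,1,20] for √119; ℓ=4 ⇒ convergent index 3
a_0=10:  p_0=10·1+0=10,  q_0=10·0+1=1
a_1=1:  p_1=1·10+1=11,  q_1=1·1+0=1
a_2=9:  p_2=9·11+10=109,  q_2=9·1+1=10
a_3=1:  p_3=1·109+11=120,  q_3=1·10+1=11
→ (120, 11).  Check: 120²=14400, 119·11²=14399, difference 1.

120 11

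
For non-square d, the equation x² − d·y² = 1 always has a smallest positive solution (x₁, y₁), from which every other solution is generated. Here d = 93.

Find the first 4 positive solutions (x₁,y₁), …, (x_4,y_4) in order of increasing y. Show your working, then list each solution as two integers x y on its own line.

√93 → a₀=9, period (1,1,1,4,6,4,1,1,1,18); ℓ=10 even so k=9
k=0  a_k=9  p_k/q_k = 9/1
…
k=2  a_k=1  p_k/q_k = 19/2
k=3  a_k=1  p_k/q_k = 29/3
…
k=6  a_k=4  p_k/q_k = 3491/362
k=7  a_k=1  p_k/q_k = 4330/449
k=8  a_k=1  p_k/q_k = 7821/811
k=9  a_k=1  p_k/q_k = 12151/1260
→ (12151, 1260).  Check: 12151²=147646801, 93·1260²=147646800, difference 1.
(12151+1260√93)^2 = 295293601 + 30620520√93
(12151+1260√93)^3 = 7176225079351 + 744139875780√93
(12151+1260√93)^4 = 174396621583094401 + 18084087230585040√93

12151 1260
295293601 30620520
7176225079351 744139875780
174396621583094401 18084087230585040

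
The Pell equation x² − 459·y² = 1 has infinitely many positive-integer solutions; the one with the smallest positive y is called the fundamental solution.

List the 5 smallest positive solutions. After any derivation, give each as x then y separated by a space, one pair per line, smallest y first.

d=459: √d = [21; 2,2,1,4,21,4,1,2,2,42] (ℓ=10, even), read p_9/q_9
i=0: a=21 ⇒ p=21, q=1
…
i=2: a=2 ⇒ p=107, q=5
…
i=4: a=4 ⇒ p=707, q=33
i=5: a=21 ⇒ p=14997, q=700
i=6: a=4 ⇒ p=60695, q=2833
…
i=8: a=2 ⇒ p=212079, q=9899
i=9: a=2 ⇒ p=499850, q=23331
fundamental: x₁=499850, y₁=23331  (since 249850022500 − 459·544335561 = 1)
(499850+23331√459)^2 = 499700044999 + 23324000700√459
(499850+23331√459)^3 = 499550134985000450 + 23317003499766669√459
(499850+23331√459)^4 = 499400269944005249820001 + 23310008398693414998600√459
(499850+23331√459)^5 = 499250449862522498110069999250 + 23303015396150489970600653331√459

499850 23331
499700044999 23324000700
499550134985000450 23317003499766669
499400269944005249820001 23310008398693414998600
499250449862522498110069999250 23303015396150489970600653331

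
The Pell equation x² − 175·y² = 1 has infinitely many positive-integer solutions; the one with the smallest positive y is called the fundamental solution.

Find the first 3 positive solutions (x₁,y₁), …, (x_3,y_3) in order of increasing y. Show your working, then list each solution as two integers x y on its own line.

2024 153
8193151 619344
33165873224 2507104359

√175 = [13; 4,2,1,2,4,26, …], period ℓ=6 (even) → k=5
a_0=13:  p_0=13·1+0=13,  q_0=13·0+1=1
…
a_4=2:  p_4=2·172+119=463,  q_4=2·13+9=35
a_5=4:  p_5=4·463+172=2024,  q_5=4·35+13=153
fundamental: x₁=2024, y₁=153  (since 4096576 − 175·23409 = 1)
n=2: (2024,153)∘(2024,153) = (2024·2024+175·153·153, 2024·153+153·2024) = (8193151,619344)
n=3: (8193151,619344)∘(2024,153) = (2024·8193151+175·153·619344, 2024·619344+153·8193151) = (33165873224,2507104359)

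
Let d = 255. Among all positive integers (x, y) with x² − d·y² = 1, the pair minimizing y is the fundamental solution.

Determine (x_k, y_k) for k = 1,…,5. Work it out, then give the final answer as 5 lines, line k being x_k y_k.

[15; 1,30] for √255; ℓ=2 ⇒ convergent index 1
a_0=15:  p_0=15·1+0=15,  q_0=15·0+1=1
a_1=1:  p_1=1·15+1=16,  q_1=1·1+0=1
fundamental: x₁=16, y₁=1  (since 256 − 255·1 = 1)
n=2: (16,1)∘(16,1) = (16·16+255·1·1, 16·1+1·16) = (511,32)
n=3: (511,32)∘(16,1) = (16·511+255·1·32, 16·32+1·511) = (16336,1023)
n=4: (16336,1023)∘(16,1) = (16·16336+255·1·1023, 16·1023+1·16336) = (522241,32704)
n=5: (522241,32704)∘(16,1) = (16·522241+255·1·32704, 16·32704+1·522241) = (16695376,1045505)

16 1
511 32
16336 1023
522241 32704
16695376 1045505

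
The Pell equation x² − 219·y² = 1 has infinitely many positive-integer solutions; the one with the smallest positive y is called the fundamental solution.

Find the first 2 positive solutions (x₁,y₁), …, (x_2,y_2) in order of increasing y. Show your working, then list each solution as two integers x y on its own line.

[14; 1,3,1,28] for √219; ℓ=4 ⇒ convergent index 3
step 0: (14, 1)  from 14·(1,0) + (0,1)
step 1: (15, 1)  from 1·(14,1) + (1,0)
step 2: (59, 4)  from 3·(15,1) + (14,1)
step 3: (74, 5)  from 1·(59,4) + (15,1)
(x₁, y₁) = (74, 5);  74² − 219·5² = 1 ✓
k=2:  x_2 = 74·74+219·5·5 = 10951,  y_2 = 74·5+5·74 = 740

74 5
10951 740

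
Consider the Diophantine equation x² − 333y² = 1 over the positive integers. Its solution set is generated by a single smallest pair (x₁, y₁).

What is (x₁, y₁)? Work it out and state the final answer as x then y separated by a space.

[18; 4,36] for √333; ℓ=2 ⇒ convergent index 1
k=0  a_k=18  p_k/q_k = 18/1
k=1  a_k=4  p_k/q_k = 73/4
(x₁, y₁) = (73, 4);  73² − 333·4² = 1 ✓

73 4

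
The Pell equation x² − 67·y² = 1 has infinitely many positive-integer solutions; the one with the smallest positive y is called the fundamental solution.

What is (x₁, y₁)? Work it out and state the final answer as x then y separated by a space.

48842 5967

d=67: √d = [8; 5,2,1,1,7,1,1,2,5,16] (ℓ=10, even), read p_9/q_9
a_0=8:  p_0=8·1+0=8,  q_0=8·0+1=1
…
a_5=7:  p_5=7·221+131=1678,  q_5=7·27+16=205
a_6=1:  p_6=1·1678+221=1899,  q_6=1·205+27=232
…
a_8=2:  p_8=2·3577+1899=9053,  q_8=2·437+232=1106
a_9=5:  p_9=5·9053+3577=48842,  q_9=5·1106+437=5967
fundamental: x₁=48842, y₁=5967  (since 2385540964 − 67·35605089 = 1)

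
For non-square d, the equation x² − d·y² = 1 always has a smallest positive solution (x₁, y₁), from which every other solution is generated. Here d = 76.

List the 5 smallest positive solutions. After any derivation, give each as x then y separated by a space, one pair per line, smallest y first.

57799 6630
6681448801 766414740
772362118440199 88596011107890
89283516160768675201 10241521691283453480
10320995900380175197444999 1183899424380388644273150

[8; 1,2,1,1,5,4,5,1,1,2,1,16] for √76; ℓ=12 ⇒ convergent index 11
step 0: (8, 1)  from 8·(1,0) + (0,1)
step 1: (9, 1)  from 1·(8,1) + (1,0)
step 2: (26, 3)  from 2·(9,1) + (8,1)
step 3: (35, 4)  from 1·(26,3) + (9,1)
step 4: (61, 7)  from 1·(35,4) + (26,3)
…
step 7: (7445, 854)  from 5·(1421,163) + (340,39)
…
step 9: (16311, 1871)  from 1·(8866,1017) + (7445,854)
step 10: (41488, 4759)  from 2·(16311,1871) + (8866,1017)
step 11: (57799, 6630)  from 1·(41488,4759) + (16311,1871)
(x₁, y₁) = (57799, 6630);  57799² − 76·6630² = 1 ✓
n=2: (57799,6630)∘(57799,6630) = (57799·57799+76·6630·6630, 57799·6630+6630·57799) = (6681448801,766414740)
n=3: (6681448801,766414740)∘(57799,6630) = (57799·6681448801+76·6630·766414740, 57799·766414740+6630·6681448801) = (772362118440199,88596011107890)
n=4: (772362118440199,88596011107890)∘(57799,6630) = (57799·772362118440199+76·6630·88596011107890, 57799·88596011107890+6630·772362118440199) = (89283516160768675201,10241521691283453480)
n=5: (89283516160768675201,10241521691283453480)∘(57799,6630) = (57799·89283516160768675201+76·6630·10241521691283453480, 57799·10241521691283453480+6630·89283516160768675201) = (10320995900380175197444999,1183899424380388644273150)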